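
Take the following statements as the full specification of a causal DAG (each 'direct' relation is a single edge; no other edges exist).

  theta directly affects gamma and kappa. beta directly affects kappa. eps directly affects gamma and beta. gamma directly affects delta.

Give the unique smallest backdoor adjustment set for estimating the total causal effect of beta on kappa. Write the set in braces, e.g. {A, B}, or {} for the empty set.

{}

Variables eligible for adjustment (non-descendants of beta, excluding beta and kappa): {delta, eps, gamma, theta}.
Backdoor paths from beta to kappa:
  P1: beta <- eps -> gamma <- theta -> kappa
Each backdoor path contains an unconditioned collider, so every path is already blocked with the empty conditioning set:
  P1: blocked at collider gamma (neither it nor any descendant is in the conditioning set).
The empty set is therefore the unique smallest valid set.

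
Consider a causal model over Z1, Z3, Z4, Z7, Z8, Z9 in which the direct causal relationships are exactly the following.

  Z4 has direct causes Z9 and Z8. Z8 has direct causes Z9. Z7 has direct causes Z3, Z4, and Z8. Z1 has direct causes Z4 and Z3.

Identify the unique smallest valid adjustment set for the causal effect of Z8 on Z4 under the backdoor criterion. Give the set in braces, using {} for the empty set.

{Z9}

Variables eligible for adjustment (non-descendants of Z8, excluding Z8 and Z4): {Z3, Z9}.
Backdoor paths from Z8 to Z4:
  P1: Z8 <- Z9 -> Z4
The empty set is not sufficient: P1 (Z8 <- Z9 -> Z4) has no collider blocking it and no conditioned non-collider, so it is open.
Try {Z9}:
  P1: blocked at fork node Z9 ∈ conditioning set.
{Z9} contains no descendant of Z8 and blocks every backdoor path.
No other singleton works — e.g. {Z3} leaves P1 open — so {Z9} is the unique smallest valid adjustment set.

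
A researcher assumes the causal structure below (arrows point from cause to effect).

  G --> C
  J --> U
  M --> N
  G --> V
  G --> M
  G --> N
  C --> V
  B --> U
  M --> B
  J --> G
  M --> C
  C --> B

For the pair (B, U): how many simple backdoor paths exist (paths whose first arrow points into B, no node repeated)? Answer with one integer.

8

A backdoor path from B to U is any simple undirected path whose first edge points into B (i.e. leaves B via a parent).
Parents of B: {C, M}.
Enumerating:
  P1: B <- M <- G <- J -> U
  P2: B <- M -> C <- G <- J -> U
  P3: B <- M -> C -> V <- G <- J -> U
  P4: B <- M -> N <- G <- J -> U
  P5: B <- C <- G <- J -> U
  P6: B <- C <- M <- G <- J -> U
  P7: B <- C <- M -> N <- G <- J -> U
  P8: B <- C -> V <- G <- J -> U
That exhausts the simple backdoor paths. Count: 8.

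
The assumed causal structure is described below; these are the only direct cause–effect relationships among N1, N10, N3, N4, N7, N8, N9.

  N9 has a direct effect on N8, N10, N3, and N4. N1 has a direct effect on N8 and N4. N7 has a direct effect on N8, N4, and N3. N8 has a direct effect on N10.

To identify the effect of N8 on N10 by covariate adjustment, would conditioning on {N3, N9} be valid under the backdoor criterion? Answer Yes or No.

Yes

Backdoor paths from N8 to N10 (paths whose first edge points into N8):
  P1: N8 <- N7 -> N3 <- N9 -> N10
  P2: N8 <- N7 -> N4 <- N9 -> N10
  P3: N8 <- N1 -> N4 <- N7 -> N3 <- N9 -> N10
  P4: N8 <- N1 -> N4 <- N9 -> N10
  P5: N8 <- N9 -> N10
Condition 1 (no descendant of N8 in the set): holds — descendants of N8 are {N10}; none are in {N3, N9}.
Condition 2 (every backdoor path blocked by {N3, N9}):
  P1: blocked at fork node N9 ∈ conditioning set.
  P2: blocked at collider N4 (neither it nor any descendant is in the conditioning set).
  P3: blocked at collider N4 (neither it nor any descendant is in the conditioning set).
  P4: blocked at collider N4 (neither it nor any descendant is in the conditioning set).
  P5: blocked at fork node N9 ∈ conditioning set.
{N3, N9} satisfies the backdoor criterion.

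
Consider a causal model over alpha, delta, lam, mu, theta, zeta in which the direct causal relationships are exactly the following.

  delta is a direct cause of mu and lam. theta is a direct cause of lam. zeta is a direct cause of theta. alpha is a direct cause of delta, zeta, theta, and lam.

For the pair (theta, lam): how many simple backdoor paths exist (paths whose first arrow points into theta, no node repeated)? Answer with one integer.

A backdoor path from theta to lam is any simple undirected path whose first edge points into theta (i.e. leaves theta via a parent).
Parents of theta: {alpha, zeta}.
Enumerating:
  P1: theta <- alpha -> delta -> lam
  P2: theta <- alpha -> lam
  P3: theta <- zeta <- alpha -> delta -> lam
  P4: theta <- zeta <- alpha -> lam
That exhausts the simple backdoor paths. Count: 4.

4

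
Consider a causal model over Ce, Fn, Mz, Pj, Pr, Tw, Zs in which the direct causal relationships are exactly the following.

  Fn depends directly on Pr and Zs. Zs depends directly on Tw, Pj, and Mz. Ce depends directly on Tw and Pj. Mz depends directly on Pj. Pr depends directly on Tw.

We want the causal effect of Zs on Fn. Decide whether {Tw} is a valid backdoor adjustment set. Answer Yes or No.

Yes

Backdoor paths from Zs to Fn (paths whose first edge points into Zs):
  P1: Zs <- Pj -> Ce <- Tw -> Pr -> Fn
  P2: Zs <- Tw -> Pr -> Fn
  P3: Zs <- Mz <- Pj -> Ce <- Tw -> Pr -> Fn
Condition 1 (no descendant of Zs in the set): holds — descendants of Zs are {Fn}; none are in {Tw}.
Condition 2 (every backdoor path blocked by {Tw}):
  P1: blocked at collider Ce (neither it nor any descendant is in the conditioning set).
  P2: blocked at fork node Tw ∈ conditioning set.
  P3: blocked at collider Ce (neither it nor any descendant is in the conditioning set).
{Tw} satisfies the backdoor criterion.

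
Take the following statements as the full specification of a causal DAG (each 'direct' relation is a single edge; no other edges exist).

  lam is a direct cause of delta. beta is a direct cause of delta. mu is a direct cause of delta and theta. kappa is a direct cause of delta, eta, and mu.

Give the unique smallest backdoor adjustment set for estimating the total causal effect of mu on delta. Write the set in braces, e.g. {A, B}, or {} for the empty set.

Variables eligible for adjustment (non-descendants of mu, excluding mu and delta): {beta, eta, kappa, lam}.
Backdoor paths from mu to delta:
  P1: mu <- kappa -> delta
The empty set is not sufficient: P1 (mu <- kappa -> delta) has no collider blocking it and no conditioned non-collider, so it is open.
Try {kappa}:
  P1: blocked at fork node kappa ∈ conditioning set.
{kappa} contains no descendant of mu and blocks every backdoor path.
No other singleton works — e.g. {beta} leaves P1 open — so {kappa} is the unique smallest valid adjustment set.

{kappa}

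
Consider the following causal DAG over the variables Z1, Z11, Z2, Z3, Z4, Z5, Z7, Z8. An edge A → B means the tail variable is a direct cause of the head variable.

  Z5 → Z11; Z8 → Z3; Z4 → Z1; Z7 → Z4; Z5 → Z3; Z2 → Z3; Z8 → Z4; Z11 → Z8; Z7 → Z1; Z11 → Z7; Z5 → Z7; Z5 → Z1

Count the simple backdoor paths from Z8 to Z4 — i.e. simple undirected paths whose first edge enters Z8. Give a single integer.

A backdoor path from Z8 to Z4 is any simple undirected path whose first edge points into Z8 (i.e. leaves Z8 via a parent).
Parents of Z8: {Z11}.
Enumerating:
  P1: Z8 <- Z11 <- Z5 -> Z7 -> Z4
  P2: Z8 <- Z11 <- Z5 -> Z7 -> Z1 <- Z4
  P3: Z8 <- Z11 <- Z5 -> Z1 <- Z7 -> Z4
  P4: Z8 <- Z11 <- Z5 -> Z1 <- Z4
  P5: Z8 <- Z11 -> Z7 <- Z5 -> Z1 <- Z4
  P6: Z8 <- Z11 -> Z7 -> Z4
  P7: Z8 <- Z11 -> Z7 -> Z1 <- Z4
That exhausts the simple backdoor paths. Count: 7.

7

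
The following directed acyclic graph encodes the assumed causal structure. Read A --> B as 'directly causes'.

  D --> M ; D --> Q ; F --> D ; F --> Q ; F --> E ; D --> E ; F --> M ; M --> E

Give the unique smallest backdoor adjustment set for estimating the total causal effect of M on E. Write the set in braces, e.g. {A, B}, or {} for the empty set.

Variables eligible for adjustment (non-descendants of M, excluding M and E): {D, F, Q}.
Backdoor paths from M to E:
  P1: M <- F -> D -> E
  P2: M <- F -> Q <- D -> E
  P3: M <- F -> E
  P4: M <- D <- F -> E
  P5: M <- D -> Q <- F -> E
  P6: M <- D -> E
The empty set is not sufficient: P1 (M <- F -> D -> E) has no collider blocking it and no conditioned non-collider, so it is open.
Try {D, F}:
  P1: blocked at fork node F ∈ conditioning set.
  P2: blocked at fork node F ∈ conditioning set.
  P3: blocked at fork node F ∈ conditioning set.
  P4: blocked at chain node D ∈ conditioning set.
  P5: blocked at fork node D ∈ conditioning set.
  P6: blocked at fork node D ∈ conditioning set.
{D, F} contains no descendant of M and blocks every backdoor path.
Every element of {D, F} is needed (dropping D leaves P6 open; dropping F leaves P3 open), so no proper subset is valid.
Among all size-2 subsets of the eligible variables, only {D, F} blocks every backdoor path, so it is the unique smallest valid adjustment set.

{D, F}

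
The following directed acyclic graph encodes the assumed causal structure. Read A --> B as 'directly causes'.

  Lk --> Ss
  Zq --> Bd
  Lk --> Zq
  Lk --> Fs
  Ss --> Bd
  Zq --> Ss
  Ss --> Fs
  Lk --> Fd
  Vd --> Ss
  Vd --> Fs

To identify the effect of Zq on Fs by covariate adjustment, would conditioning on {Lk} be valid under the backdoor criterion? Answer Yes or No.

Backdoor paths from Zq to Fs (paths whose first edge points into Zq):
  P1: Zq <- Lk -> Ss <- Vd -> Fs
  P2: Zq <- Lk -> Ss -> Fs
  P3: Zq <- Lk -> Fs
Condition 1 (no descendant of Zq in the set): holds — descendants of Zq are {Bd, Fs, Ss}; none are in {Lk}.
Condition 2 (every backdoor path blocked by {Lk}):
  P1: blocked at fork node Lk ∈ conditioning set.
  P2: blocked at fork node Lk ∈ conditioning set.
  P3: blocked at fork node Lk ∈ conditioning set.
{Lk} satisfies the backdoor criterion.

Yes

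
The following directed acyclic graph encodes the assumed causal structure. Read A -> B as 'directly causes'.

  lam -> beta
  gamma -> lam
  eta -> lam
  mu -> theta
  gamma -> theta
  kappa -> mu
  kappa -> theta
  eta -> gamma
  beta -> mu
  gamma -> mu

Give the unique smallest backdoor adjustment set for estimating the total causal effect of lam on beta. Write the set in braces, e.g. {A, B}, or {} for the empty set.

Variables eligible for adjustment (non-descendants of lam, excluding lam and beta): {eta, gamma, kappa}.
Backdoor paths from lam to beta:
  P1: lam <- eta -> gamma -> mu <- beta
  P2: lam <- eta -> gamma -> theta <- kappa -> mu <- beta
  P3: lam <- eta -> gamma -> theta <- mu <- beta
  P4: lam <- gamma -> mu <- beta
  P5: lam <- gamma -> theta <- kappa -> mu <- beta
  P6: lam <- gamma -> theta <- mu <- beta
Each backdoor path contains an unconditioned collider, so every path is already blocked with the empty conditioning set:
  P1: blocked at collider mu (neither it nor any descendant is in the conditioning set).
  P2: blocked at collider theta (neither it nor any descendant is in the conditioning set).
  P3: blocked at collider theta (neither it nor any descendant is in the conditioning set).
  P4: blocked at collider mu (neither it nor any descendant is in the conditioning set).
  P5: blocked at collider theta (neither it nor any descendant is in the conditioning set).
  P6: blocked at collider theta (neither it nor any descendant is in the conditioning set).
The empty set is therefore the unique smallest valid set.

{}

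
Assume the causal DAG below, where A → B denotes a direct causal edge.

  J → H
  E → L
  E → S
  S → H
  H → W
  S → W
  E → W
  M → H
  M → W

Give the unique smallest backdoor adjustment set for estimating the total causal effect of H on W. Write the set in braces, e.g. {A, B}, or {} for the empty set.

{M, S}

Variables eligible for adjustment (non-descendants of H, excluding H and W): {E, J, L, M, S}.
Backdoor paths from H to W:
  P1: H <- M -> W
  P2: H <- S <- E -> W
  P3: H <- S -> W
The empty set is not sufficient: P1 (H <- M -> W) has no collider blocking it and no conditioned non-collider, so it is open.
Try {M, S}:
  P1: blocked at fork node M ∈ conditioning set.
  P2: blocked at chain node S ∈ conditioning set.
  P3: blocked at fork node S ∈ conditioning set.
{M, S} contains no descendant of H and blocks every backdoor path.
Every element of {M, S} is needed (dropping M leaves P1 open; dropping S leaves P2 open), so no proper subset is valid.
Among all size-2 subsets of the eligible variables, only {M, S} blocks every backdoor path, so it is the unique smallest valid adjustment set.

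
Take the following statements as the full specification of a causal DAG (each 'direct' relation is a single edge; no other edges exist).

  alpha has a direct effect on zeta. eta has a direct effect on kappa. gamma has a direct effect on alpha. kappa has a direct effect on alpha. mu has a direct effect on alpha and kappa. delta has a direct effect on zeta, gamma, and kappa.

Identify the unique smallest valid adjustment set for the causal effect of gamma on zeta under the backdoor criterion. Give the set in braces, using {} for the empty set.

{delta}

Variables eligible for adjustment (non-descendants of gamma, excluding gamma and zeta): {delta, eta, kappa, mu}.
Backdoor paths from gamma to zeta:
  P1: gamma <- delta -> kappa <- mu -> alpha -> zeta
  P2: gamma <- delta -> kappa -> alpha -> zeta
  P3: gamma <- delta -> zeta
The empty set is not sufficient: P2 (gamma <- delta -> kappa -> alpha -> zeta) has no collider blocking it and no conditioned non-collider, so it is open.
Try {delta}:
  P1: blocked at fork node delta ∈ conditioning set.
  P2: blocked at fork node delta ∈ conditioning set.
  P3: blocked at fork node delta ∈ conditioning set.
{delta} contains no descendant of gamma and blocks every backdoor path.
No other singleton works — e.g. {eta} leaves P2 open — so {delta} is the unique smallest valid adjustment set.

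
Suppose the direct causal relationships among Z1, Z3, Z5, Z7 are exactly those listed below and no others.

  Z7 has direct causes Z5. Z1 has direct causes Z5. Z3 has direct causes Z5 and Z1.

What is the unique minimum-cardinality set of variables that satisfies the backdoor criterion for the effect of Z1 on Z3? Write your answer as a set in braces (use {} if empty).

Variables eligible for adjustment (non-descendants of Z1, excluding Z1 and Z3): {Z5, Z7}.
Backdoor paths from Z1 to Z3:
  P1: Z1 <- Z5 -> Z3
The empty set is not sufficient: P1 (Z1 <- Z5 -> Z3) has no collider blocking it and no conditioned non-collider, so it is open.
Try {Z5}:
  P1: blocked at fork node Z5 ∈ conditioning set.
{Z5} contains no descendant of Z1 and blocks every backdoor path.
No other singleton works — e.g. {Z7} leaves P1 open — so {Z5} is the unique smallest valid adjustment set.

{Z5}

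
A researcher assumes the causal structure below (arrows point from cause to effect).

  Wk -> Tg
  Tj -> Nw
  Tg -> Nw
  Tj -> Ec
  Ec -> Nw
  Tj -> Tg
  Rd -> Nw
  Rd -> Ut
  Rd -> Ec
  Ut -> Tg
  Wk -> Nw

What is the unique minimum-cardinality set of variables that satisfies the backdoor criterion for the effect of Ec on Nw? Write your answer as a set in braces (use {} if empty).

{Rd, Tj}

Variables eligible for adjustment (non-descendants of Ec, excluding Ec and Nw): {Rd, Tg, Tj, Ut, Wk}.
Backdoor paths from Ec to Nw:
  P1: Ec <- Rd -> Ut -> Tg <- Wk -> Nw
  P2: Ec <- Rd -> Ut -> Tg <- Tj -> Nw
  P3: Ec <- Rd -> Ut -> Tg -> Nw
  P4: Ec <- Rd -> Nw
  P5: Ec <- Tj -> Tg <- Wk -> Nw
  P6: Ec <- Tj -> Tg <- Ut <- Rd -> Nw
  P7: Ec <- Tj -> Tg -> Nw
  P8: Ec <- Tj -> Nw
The empty set is not sufficient: P3 (Ec <- Rd -> Ut -> Tg -> Nw) has no collider blocking it and no conditioned non-collider, so it is open.
Try {Rd, Tj}:
  P1: blocked at fork node Rd ∈ conditioning set.
  P2: blocked at fork node Rd ∈ conditioning set.
  P3: blocked at fork node Rd ∈ conditioning set.
  P4: blocked at fork node Rd ∈ conditioning set.
  P5: blocked at fork node Tj ∈ conditioning set.
  P6: blocked at fork node Tj ∈ conditioning set.
  P7: blocked at fork node Tj ∈ conditioning set.
  P8: blocked at fork node Tj ∈ conditioning set.
{Rd, Tj} contains no descendant of Ec and blocks every backdoor path.
Every element of {Rd, Tj} is needed (dropping Rd leaves P3 open; dropping Tj leaves P7 open), so no proper subset is valid.
Among all size-2 subsets of the eligible variables, only {Rd, Tj} blocks every backdoor path, so it is the unique smallest valid adjustment set.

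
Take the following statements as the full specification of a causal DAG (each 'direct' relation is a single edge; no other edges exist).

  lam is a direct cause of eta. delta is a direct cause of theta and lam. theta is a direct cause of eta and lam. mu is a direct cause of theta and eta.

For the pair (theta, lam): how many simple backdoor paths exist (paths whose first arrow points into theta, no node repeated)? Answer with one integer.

2

A backdoor path from theta to lam is any simple undirected path whose first edge points into theta (i.e. leaves theta via a parent).
Parents of theta: {delta, mu}.
Enumerating:
  P1: theta <- mu -> eta <- lam
  P2: theta <- delta -> lam
That exhausts the simple backdoor paths. Count: 2.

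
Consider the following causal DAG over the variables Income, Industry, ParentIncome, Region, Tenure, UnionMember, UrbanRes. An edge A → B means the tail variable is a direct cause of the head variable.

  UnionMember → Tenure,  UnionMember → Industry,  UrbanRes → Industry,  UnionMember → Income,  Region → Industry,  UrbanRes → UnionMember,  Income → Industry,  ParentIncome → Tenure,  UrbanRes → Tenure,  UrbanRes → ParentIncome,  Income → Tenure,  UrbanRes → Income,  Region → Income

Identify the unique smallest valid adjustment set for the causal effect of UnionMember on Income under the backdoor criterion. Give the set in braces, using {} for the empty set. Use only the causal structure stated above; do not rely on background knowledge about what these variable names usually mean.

{UrbanRes}

Variables eligible for adjustment (non-descendants of UnionMember, excluding UnionMember and Income): {ParentIncome, Region, UrbanRes}.
Backdoor paths from UnionMember to Income:
  P1: UnionMember <- UrbanRes -> Income
  P2: UnionMember <- UrbanRes -> Industry <- Region -> Income
  P3: UnionMember <- UrbanRes -> Industry <- Income
  P4: UnionMember <- UrbanRes -> ParentIncome -> Tenure <- Income
  P5: UnionMember <- UrbanRes -> Tenure <- Income
The empty set is not sufficient: P1 (UnionMember <- UrbanRes -> Income) has no collider blocking it and no conditioned non-collider, so it is open.
Try {UrbanRes}:
  P1: blocked at fork node UrbanRes ∈ conditioning set.
  P2: blocked at fork node UrbanRes ∈ conditioning set.
  P3: blocked at fork node UrbanRes ∈ conditioning set.
  P4: blocked at fork node UrbanRes ∈ conditioning set.
  P5: blocked at fork node UrbanRes ∈ conditioning set.
{UrbanRes} contains no descendant of UnionMember and blocks every backdoor path.
No other singleton works — e.g. {Region} leaves P1 open — so {UrbanRes} is the unique smallest valid adjustment set.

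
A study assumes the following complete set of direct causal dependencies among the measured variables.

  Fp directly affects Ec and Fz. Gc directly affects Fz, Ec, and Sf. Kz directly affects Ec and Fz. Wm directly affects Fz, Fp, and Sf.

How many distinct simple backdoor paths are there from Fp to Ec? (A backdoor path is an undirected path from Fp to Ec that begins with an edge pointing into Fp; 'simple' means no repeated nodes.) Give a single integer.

A backdoor path from Fp to Ec is any simple undirected path whose first edge points into Fp (i.e. leaves Fp via a parent).
Parents of Fp: {Wm}.
Enumerating:
  P1: Fp <- Wm -> Sf <- Gc -> Ec
  P2: Fp <- Wm -> Sf <- Gc -> Fz <- Kz -> Ec
  P3: Fp <- Wm -> Fz <- Kz -> Ec
  P4: Fp <- Wm -> Fz <- Gc -> Ec
That exhausts the simple backdoor paths. Count: 4.

4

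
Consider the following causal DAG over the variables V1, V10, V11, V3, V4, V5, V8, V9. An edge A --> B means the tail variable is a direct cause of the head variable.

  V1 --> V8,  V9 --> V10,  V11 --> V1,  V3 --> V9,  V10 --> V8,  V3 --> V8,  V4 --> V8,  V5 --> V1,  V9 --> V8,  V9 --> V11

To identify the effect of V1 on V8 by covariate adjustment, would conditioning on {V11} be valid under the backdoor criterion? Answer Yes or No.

Yes

Backdoor paths from V1 to V8 (paths whose first edge points into V1):
  P1: V1 <- V11 <- V9 <- V3 -> V8
  P2: V1 <- V11 <- V9 -> V10 -> V8
  P3: V1 <- V11 <- V9 -> V8
Condition 1 (no descendant of V1 in the set): holds — descendants of V1 are {V8}; none are in {V11}.
Condition 2 (every backdoor path blocked by {V11}):
  P1: blocked at chain node V11 ∈ conditioning set.
  P2: blocked at chain node V11 ∈ conditioning set.
  P3: blocked at chain node V11 ∈ conditioning set.
{V11} satisfies the backdoor criterion.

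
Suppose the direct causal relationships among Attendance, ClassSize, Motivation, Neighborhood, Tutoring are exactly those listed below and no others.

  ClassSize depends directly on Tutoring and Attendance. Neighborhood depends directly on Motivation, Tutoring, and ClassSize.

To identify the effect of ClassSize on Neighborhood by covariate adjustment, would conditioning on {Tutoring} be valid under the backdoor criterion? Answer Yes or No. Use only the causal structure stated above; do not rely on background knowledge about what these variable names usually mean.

Yes

Backdoor paths from ClassSize to Neighborhood (paths whose first edge points into ClassSize):
  P1: ClassSize <- Tutoring -> Neighborhood
Condition 1 (no descendant of ClassSize in the set): holds — descendants of ClassSize are {Neighborhood}; none are in {Tutoring}.
Condition 2 (every backdoor path blocked by {Tutoring}):
  P1: blocked at fork node Tutoring ∈ conditioning set.
{Tutoring} satisfies the backdoor criterion.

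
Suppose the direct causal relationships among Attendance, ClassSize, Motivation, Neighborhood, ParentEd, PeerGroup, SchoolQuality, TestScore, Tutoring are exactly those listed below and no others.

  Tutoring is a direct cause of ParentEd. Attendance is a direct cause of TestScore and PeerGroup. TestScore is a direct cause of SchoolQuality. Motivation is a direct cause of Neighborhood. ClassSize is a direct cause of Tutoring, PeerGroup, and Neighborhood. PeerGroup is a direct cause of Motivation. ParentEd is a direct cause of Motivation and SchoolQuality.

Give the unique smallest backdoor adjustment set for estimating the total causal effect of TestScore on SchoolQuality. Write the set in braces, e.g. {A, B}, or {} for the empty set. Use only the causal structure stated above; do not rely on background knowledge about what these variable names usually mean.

{}

Variables eligible for adjustment (non-descendants of TestScore, excluding TestScore and SchoolQuality): {Attendance, ClassSize, Motivation, Neighborhood, ParentEd, PeerGroup, Tutoring}.
Backdoor paths from TestScore to SchoolQuality:
  P1: TestScore <- Attendance -> PeerGroup <- ClassSize -> Tutoring -> ParentEd -> SchoolQuality
  P2: TestScore <- Attendance -> PeerGroup <- ClassSize -> Neighborhood <- Motivation <- ParentEd -> SchoolQuality
  P3: TestScore <- Attendance -> PeerGroup -> Motivation <- ParentEd -> SchoolQuality
  P4: TestScore <- Attendance -> PeerGroup -> Motivation -> Neighborhood <- ClassSize -> Tutoring -> ParentEd -> SchoolQuality
Each backdoor path contains an unconditioned collider, so every path is already blocked with the empty conditioning set:
  P1: blocked at collider PeerGroup (neither it nor any descendant is in the conditioning set).
  P2: blocked at collider PeerGroup (neither it nor any descendant is in the conditioning set).
  P3: blocked at collider Motivation (neither it nor any descendant is in the conditioning set).
  P4: blocked at collider Neighborhood (neither it nor any descendant is in the conditioning set).
The empty set is therefore the unique smallest valid set.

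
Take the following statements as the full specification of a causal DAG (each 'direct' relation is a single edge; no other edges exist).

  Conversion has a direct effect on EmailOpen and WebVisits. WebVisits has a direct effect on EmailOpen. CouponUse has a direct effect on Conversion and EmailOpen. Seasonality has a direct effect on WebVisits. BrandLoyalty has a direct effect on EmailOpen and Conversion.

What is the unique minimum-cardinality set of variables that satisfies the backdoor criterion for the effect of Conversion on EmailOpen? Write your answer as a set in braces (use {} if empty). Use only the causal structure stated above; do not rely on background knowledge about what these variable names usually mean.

{BrandLoyalty, CouponUse}

Variables eligible for adjustment (non-descendants of Conversion, excluding Conversion and EmailOpen): {BrandLoyalty, CouponUse, Seasonality}.
Backdoor paths from Conversion to EmailOpen:
  P1: Conversion <- BrandLoyalty -> EmailOpen
  P2: Conversion <- CouponUse -> EmailOpen
The empty set is not sufficient: P1 (Conversion <- BrandLoyalty -> EmailOpen) has no collider blocking it and no conditioned non-collider, so it is open.
Try {BrandLoyalty, CouponUse}:
  P1: blocked at fork node BrandLoyalty ∈ conditioning set.
  P2: blocked at fork node CouponUse ∈ conditioning set.
{BrandLoyalty, CouponUse} contains no descendant of Conversion and blocks every backdoor path.
Every element of {BrandLoyalty, CouponUse} is needed (dropping BrandLoyalty leaves P1 open; dropping CouponUse leaves P2 open), so no proper subset is valid.
Among all size-2 subsets of the eligible variables, only {BrandLoyalty, CouponUse} blocks every backdoor path, so it is the unique smallest valid adjustment set.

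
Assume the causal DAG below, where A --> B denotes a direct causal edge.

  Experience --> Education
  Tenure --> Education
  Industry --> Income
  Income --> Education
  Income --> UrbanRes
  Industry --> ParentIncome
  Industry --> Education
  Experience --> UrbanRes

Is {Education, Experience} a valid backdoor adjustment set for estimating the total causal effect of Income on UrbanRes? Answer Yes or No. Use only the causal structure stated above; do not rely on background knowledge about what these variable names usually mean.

No

Backdoor paths from Income to UrbanRes (paths whose first edge points into Income):
  P1: Income <- Industry -> Education <- Experience -> UrbanRes
Condition 1 (no descendant of Income in the set): FAILS — Education is a descendant of Income.
Condition 2 (every backdoor path blocked by {Education, Experience}):
  P1: blocked at fork node Experience ∈ conditioning set.
{Education, Experience} does not satisfy the backdoor criterion.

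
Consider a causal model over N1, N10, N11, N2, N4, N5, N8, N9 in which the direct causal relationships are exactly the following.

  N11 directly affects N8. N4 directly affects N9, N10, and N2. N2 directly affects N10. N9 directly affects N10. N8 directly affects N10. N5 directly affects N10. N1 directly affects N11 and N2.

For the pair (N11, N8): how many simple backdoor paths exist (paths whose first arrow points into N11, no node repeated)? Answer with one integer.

A backdoor path from N11 to N8 is any simple undirected path whose first edge points into N11 (i.e. leaves N11 via a parent).
Parents of N11: {N1}.
Enumerating:
  P1: N11 <- N1 -> N2 <- N4 -> N9 -> N10 <- N8
  P2: N11 <- N1 -> N2 <- N4 -> N10 <- N8
  P3: N11 <- N1 -> N2 -> N10 <- N8
That exhausts the simple backdoor paths. Count: 3.

3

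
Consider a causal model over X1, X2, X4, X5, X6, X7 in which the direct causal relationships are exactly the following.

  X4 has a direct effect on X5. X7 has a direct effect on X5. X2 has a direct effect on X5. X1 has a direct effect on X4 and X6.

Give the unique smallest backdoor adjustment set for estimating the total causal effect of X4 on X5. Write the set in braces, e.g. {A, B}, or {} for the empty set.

Variables eligible for adjustment (non-descendants of X4, excluding X4 and X5): {X1, X2, X6, X7}.
Backdoor paths from X4 to X5:
  (none)
With no backdoor paths the empty set already satisfies the criterion, and it is trivially minimal.

{}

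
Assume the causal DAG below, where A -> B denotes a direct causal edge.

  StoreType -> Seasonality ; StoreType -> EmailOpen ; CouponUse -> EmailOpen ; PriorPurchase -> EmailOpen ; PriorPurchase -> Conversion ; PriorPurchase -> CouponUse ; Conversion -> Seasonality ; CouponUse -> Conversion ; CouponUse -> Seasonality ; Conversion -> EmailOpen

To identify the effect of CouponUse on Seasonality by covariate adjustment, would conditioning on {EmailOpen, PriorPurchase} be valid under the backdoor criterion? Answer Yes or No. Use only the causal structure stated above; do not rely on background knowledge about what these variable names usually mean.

No

Backdoor paths from CouponUse to Seasonality (paths whose first edge points into CouponUse):
  P1: CouponUse <- PriorPurchase -> Conversion -> EmailOpen <- StoreType -> Seasonality
  P2: CouponUse <- PriorPurchase -> Conversion -> Seasonality
  P3: CouponUse <- PriorPurchase -> EmailOpen <- Conversion -> Seasonality
  P4: CouponUse <- PriorPurchase -> EmailOpen <- StoreType -> Seasonality
Condition 1 (no descendant of CouponUse in the set): FAILS — EmailOpen is a descendant of CouponUse.
Condition 2 (every backdoor path blocked by {EmailOpen, PriorPurchase}):
  P1: blocked at fork node PriorPurchase ∈ conditioning set.
  P2: blocked at fork node PriorPurchase ∈ conditioning set.
  P3: blocked at fork node PriorPurchase ∈ conditioning set.
  P4: blocked at fork node PriorPurchase ∈ conditioning set.
{EmailOpen, PriorPurchase} does not satisfy the backdoor criterion.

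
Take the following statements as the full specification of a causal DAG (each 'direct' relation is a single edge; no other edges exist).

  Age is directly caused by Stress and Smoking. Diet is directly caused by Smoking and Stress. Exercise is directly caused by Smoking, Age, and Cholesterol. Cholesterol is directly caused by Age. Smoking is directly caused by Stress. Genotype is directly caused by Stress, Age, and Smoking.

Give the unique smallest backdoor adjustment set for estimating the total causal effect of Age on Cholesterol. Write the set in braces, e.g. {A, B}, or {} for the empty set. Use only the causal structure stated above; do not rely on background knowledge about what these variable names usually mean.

{}

Variables eligible for adjustment (non-descendants of Age, excluding Age and Cholesterol): {Diet, Smoking, Stress}.
Backdoor paths from Age to Cholesterol:
  P1: Age <- Stress -> Smoking -> Exercise <- Cholesterol
  P2: Age <- Stress -> Diet <- Smoking -> Exercise <- Cholesterol
  P3: Age <- Stress -> Genotype <- Smoking -> Exercise <- Cholesterol
  P4: Age <- Smoking -> Exercise <- Cholesterol
Each backdoor path contains an unconditioned collider, so every path is already blocked with the empty conditioning set:
  P1: blocked at collider Exercise (neither it nor any descendant is in the conditioning set).
  P2: blocked at collider Diet (neither it nor any descendant is in the conditioning set).
  P3: blocked at collider Genotype (neither it nor any descendant is in the conditioning set).
  P4: blocked at collider Exercise (neither it nor any descendant is in the conditioning set).
The empty set is therefore the unique smallest valid set.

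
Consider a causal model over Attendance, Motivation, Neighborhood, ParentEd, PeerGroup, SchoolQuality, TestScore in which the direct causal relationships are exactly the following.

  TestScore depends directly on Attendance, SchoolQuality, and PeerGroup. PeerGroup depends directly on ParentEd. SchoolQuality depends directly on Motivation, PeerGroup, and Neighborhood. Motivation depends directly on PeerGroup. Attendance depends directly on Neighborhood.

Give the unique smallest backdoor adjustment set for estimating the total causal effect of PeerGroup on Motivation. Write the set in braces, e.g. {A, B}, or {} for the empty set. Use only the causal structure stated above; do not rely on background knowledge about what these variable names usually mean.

Variables eligible for adjustment (non-descendants of PeerGroup, excluding PeerGroup and Motivation): {Attendance, Neighborhood, ParentEd}.
Backdoor paths from PeerGroup to Motivation:
  (none)
With no backdoor paths the empty set already satisfies the criterion, and it is trivially minimal.

{}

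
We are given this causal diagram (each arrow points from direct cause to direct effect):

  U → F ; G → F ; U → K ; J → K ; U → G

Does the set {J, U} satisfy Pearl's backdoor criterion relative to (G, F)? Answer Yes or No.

Backdoor paths from G to F (paths whose first edge points into G):
  P1: G <- U -> F
Condition 1 (no descendant of G in the set): holds — descendants of G are {F}; none are in {J, U}.
Condition 2 (every backdoor path blocked by {J, U}):
  P1: blocked at fork node U ∈ conditioning set.
{J, U} satisfies the backdoor criterion.

Yes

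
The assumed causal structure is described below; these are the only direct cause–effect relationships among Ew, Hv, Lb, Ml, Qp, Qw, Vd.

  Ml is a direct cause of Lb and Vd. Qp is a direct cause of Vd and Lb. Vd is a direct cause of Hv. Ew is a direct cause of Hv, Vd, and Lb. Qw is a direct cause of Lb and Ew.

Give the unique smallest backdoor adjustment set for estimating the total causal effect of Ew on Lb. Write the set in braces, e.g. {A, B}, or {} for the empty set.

Variables eligible for adjustment (non-descendants of Ew, excluding Ew and Lb): {Ml, Qp, Qw}.
Backdoor paths from Ew to Lb:
  P1: Ew <- Qw -> Lb
The empty set is not sufficient: P1 (Ew <- Qw -> Lb) has no collider blocking it and no conditioned non-collider, so it is open.
Try {Qw}:
  P1: blocked at fork node Qw ∈ conditioning set.
{Qw} contains no descendant of Ew and blocks every backdoor path.
No other singleton works — e.g. {Qp} leaves P1 open — so {Qw} is the unique smallest valid adjustment set.

{Qw}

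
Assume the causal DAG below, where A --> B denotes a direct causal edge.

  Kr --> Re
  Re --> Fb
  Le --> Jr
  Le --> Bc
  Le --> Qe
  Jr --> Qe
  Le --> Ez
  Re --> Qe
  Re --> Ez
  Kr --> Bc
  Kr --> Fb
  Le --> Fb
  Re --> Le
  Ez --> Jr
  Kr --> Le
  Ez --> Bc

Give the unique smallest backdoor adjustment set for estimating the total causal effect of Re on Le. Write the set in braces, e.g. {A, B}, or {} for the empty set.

Variables eligible for adjustment (non-descendants of Re, excluding Re and Le): {Kr}.
Backdoor paths from Re to Le:
  P1: Re <- Kr -> Le
  P2: Re <- Kr -> Fb <- Le
  P3: Re <- Kr -> Bc <- Le
  P4: Re <- Kr -> Bc <- Ez <- Le
  P5: Re <- Kr -> Bc <- Ez -> Jr <- Le
  P6: Re <- Kr -> Bc <- Ez -> Jr -> Qe <- Le
The empty set is not sufficient: P1 (Re <- Kr -> Le) has no collider blocking it and no conditioned non-collider, so it is open.
Try {Kr}:
  P1: blocked at fork node Kr ∈ conditioning set.
  P2: blocked at fork node Kr ∈ conditioning set.
  P3: blocked at fork node Kr ∈ conditioning set.
  P4: blocked at fork node Kr ∈ conditioning set.
  P5: blocked at fork node Kr ∈ conditioning set.
  P6: blocked at fork node Kr ∈ conditioning set.
{Kr} contains no descendant of Re and blocks every backdoor path.
{Kr} is the unique smallest valid adjustment set.

{Kr}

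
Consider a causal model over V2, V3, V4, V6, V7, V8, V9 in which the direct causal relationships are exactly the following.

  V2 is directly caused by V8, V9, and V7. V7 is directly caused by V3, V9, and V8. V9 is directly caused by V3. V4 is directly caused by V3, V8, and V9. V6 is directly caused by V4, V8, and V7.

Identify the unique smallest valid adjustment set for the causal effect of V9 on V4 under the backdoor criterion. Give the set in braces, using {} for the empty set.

Variables eligible for adjustment (non-descendants of V9, excluding V9 and V4): {V3, V8}.
Backdoor paths from V9 to V4:
  P1: V9 <- V3 -> V4
  P2: V9 <- V3 -> V7 <- V8 -> V4
  P3: V9 <- V3 -> V7 <- V8 -> V6 <- V4
  P4: V9 <- V3 -> V7 -> V6 <- V8 -> V4
  P5: V9 <- V3 -> V7 -> V6 <- V4
  P6: V9 <- V3 -> V7 -> V2 <- V8 -> V4
  P7: V9 <- V3 -> V7 -> V2 <- V8 -> V6 <- V4
The empty set is not sufficient: P1 (V9 <- V3 -> V4) has no collider blocking it and no conditioned non-collider, so it is open.
Try {V3}:
  P1: blocked at fork node V3 ∈ conditioning set.
  P2: blocked at fork node V3 ∈ conditioning set.
  P3: blocked at fork node V3 ∈ conditioning set.
  P4: blocked at fork node V3 ∈ conditioning set.
  P5: blocked at fork node V3 ∈ conditioning set.
  P6: blocked at fork node V3 ∈ conditioning set.
  P7: blocked at fork node V3 ∈ conditioning set.
{V3} contains no descendant of V9 and blocks every backdoor path.
No other singleton works — e.g. {V8} leaves P1 open — so {V3} is the unique smallest valid adjustment set.

{V3}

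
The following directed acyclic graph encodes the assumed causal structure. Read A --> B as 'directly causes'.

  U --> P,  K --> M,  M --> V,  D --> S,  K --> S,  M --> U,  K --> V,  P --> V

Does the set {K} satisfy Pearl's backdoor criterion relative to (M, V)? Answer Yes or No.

Backdoor paths from M to V (paths whose first edge points into M):
  P1: M <- K -> V
Condition 1 (no descendant of M in the set): holds — descendants of M are {P, U, V}; none are in {K}.
Condition 2 (every backdoor path blocked by {K}):
  P1: blocked at fork node K ∈ conditioning set.
{K} satisfies the backdoor criterion.

Yes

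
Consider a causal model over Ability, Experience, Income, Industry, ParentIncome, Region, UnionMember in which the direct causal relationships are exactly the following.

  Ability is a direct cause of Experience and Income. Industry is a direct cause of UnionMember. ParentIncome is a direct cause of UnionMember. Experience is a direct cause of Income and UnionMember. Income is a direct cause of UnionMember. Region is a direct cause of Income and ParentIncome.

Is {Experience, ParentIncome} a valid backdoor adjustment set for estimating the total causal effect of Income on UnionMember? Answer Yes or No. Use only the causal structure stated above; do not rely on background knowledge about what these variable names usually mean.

Backdoor paths from Income to UnionMember (paths whose first edge points into Income):
  P1: Income <- Ability -> Experience -> UnionMember
  P2: Income <- Region -> ParentIncome -> UnionMember
  P3: Income <- Experience -> UnionMember
Condition 1 (no descendant of Income in the set): holds — descendants of Income are {UnionMember}; none are in {Experience, ParentIncome}.
Condition 2 (every backdoor path blocked by {Experience, ParentIncome}):
  P1: blocked at chain node Experience ∈ conditioning set.
  P2: blocked at chain node ParentIncome ∈ conditioning set.
  P3: blocked at fork node Experience ∈ conditioning set.
{Experience, ParentIncome} satisfies the backdoor criterion.

Yes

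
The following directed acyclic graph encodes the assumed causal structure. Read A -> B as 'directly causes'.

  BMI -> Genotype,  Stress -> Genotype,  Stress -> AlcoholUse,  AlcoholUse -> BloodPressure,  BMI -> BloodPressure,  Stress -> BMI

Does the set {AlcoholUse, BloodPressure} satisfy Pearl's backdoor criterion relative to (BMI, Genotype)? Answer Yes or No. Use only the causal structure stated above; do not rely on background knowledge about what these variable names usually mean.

Backdoor paths from BMI to Genotype (paths whose first edge points into BMI):
  P1: BMI <- Stress -> Genotype
Condition 1 (no descendant of BMI in the set): FAILS — BloodPressure is a descendant of BMI.
Condition 2 (every backdoor path blocked by {AlcoholUse, BloodPressure}):
  P1: open — no interior node is in the conditioning set.
{AlcoholUse, BloodPressure} does not satisfy the backdoor criterion.

No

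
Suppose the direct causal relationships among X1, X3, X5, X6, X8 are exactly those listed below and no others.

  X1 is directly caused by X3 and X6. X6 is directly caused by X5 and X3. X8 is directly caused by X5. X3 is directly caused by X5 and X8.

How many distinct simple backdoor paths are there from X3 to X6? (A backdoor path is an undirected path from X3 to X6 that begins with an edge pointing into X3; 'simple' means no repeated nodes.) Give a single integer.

A backdoor path from X3 to X6 is any simple undirected path whose first edge points into X3 (i.e. leaves X3 via a parent).
Parents of X3: {X5, X8}.
Enumerating:
  P1: X3 <- X5 -> X6
  P2: X3 <- X8 <- X5 -> X6
That exhausts the simple backdoor paths. Count: 2.

2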